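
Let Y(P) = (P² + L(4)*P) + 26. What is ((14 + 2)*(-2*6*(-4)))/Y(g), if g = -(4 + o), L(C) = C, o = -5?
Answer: 768/31 ≈ 24.774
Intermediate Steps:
g = 1 (g = -(4 - 5) = -1*(-1) = 1)
Y(P) = 26 + P² + 4*P (Y(P) = (P² + 4*P) + 26 = 26 + P² + 4*P)
((14 + 2)*(-2*6*(-4)))/Y(g) = ((14 + 2)*(-2*6*(-4)))/(26 + 1² + 4*1) = (16*(-12*(-4)))/(26 + 1 + 4) = (16*48)/31 = 768*(1/31) = 768/31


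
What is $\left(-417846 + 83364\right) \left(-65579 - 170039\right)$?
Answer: $78809979876$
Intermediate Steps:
$\left(-417846 + 83364\right) \left(-65579 - 170039\right) = \left(-334482\right) \left(-235618\right) = 78809979876$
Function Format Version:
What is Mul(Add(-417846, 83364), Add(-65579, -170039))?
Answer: 78809979876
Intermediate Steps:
Mul(Add(-417846, 83364), Add(-65579, -170039)) = Mul(-334482, -235618) = 78809979876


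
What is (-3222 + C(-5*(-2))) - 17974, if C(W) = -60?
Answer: -21256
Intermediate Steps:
(-3222 + C(-5*(-2))) - 17974 = (-3222 - 60) - 17974 = -3282 - 17974 = -21256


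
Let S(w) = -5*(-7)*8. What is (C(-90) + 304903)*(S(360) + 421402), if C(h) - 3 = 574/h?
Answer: 5785680712406/45 ≈ 1.2857e+11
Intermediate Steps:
C(h) = 3 + 574/h
S(w) = 280 (S(w) = 35*8 = 280)
(C(-90) + 304903)*(S(360) + 421402) = ((3 + 574/(-90)) + 304903)*(280 + 421402) = ((3 + 574*(-1/90)) + 304903)*421682 = ((3 - 287/45) + 304903)*421682 = (-152/45 + 304903)*421682 = (13720483/45)*421682 = 5785680712406/45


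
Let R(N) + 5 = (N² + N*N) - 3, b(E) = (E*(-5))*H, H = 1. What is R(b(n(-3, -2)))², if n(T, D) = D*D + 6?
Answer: 24920064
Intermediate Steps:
n(T, D) = 6 + D² (n(T, D) = D² + 6 = 6 + D²)
b(E) = -5*E (b(E) = (E*(-5))*1 = -5*E*1 = -5*E)
R(N) = -8 + 2*N² (R(N) = -5 + ((N² + N*N) - 3) = -5 + ((N² + N²) - 3) = -5 + (2*N² - 3) = -5 + (-3 + 2*N²) = -8 + 2*N²)
R(b(n(-3, -2)))² = (-8 + 2*(-5*(6 + (-2)²))²)² = (-8 + 2*(-5*(6 + 4))²)² = (-8 + 2*(-5*10)²)² = (-8 + 2*(-50)²)² = (-8 + 2*2500)² = (-8 + 5000)² = 4992² = 24920064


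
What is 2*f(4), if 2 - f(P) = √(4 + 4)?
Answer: 4 - 4*√2 ≈ -1.6569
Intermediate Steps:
f(P) = 2 - 2*√2 (f(P) = 2 - √(4 + 4) = 2 - √8 = 2 - 2*√2)
2*f(4) = 2*(2 - 2*√2) = 4 - 4*√2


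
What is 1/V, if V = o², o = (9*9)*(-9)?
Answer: 1/531441 ≈ 1.8817e-6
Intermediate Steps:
o = -729 (o = 81*(-9) = -729)
V = 531441 (V = (-729)² = 531441)
1/V = 1/531441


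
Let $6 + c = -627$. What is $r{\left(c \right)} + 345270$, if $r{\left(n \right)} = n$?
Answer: $344637$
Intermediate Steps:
$c = -633$ ($c = -6 - 627 = -633$)
$r{\left(c \right)} + 345270 = -633 + 345270 = 344637$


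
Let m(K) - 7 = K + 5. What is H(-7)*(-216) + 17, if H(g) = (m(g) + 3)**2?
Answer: -13807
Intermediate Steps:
m(K) = 12 + K (m(K) = 7 + (K + 5) = 7 + (5 + K) = 12 + K)
H(g) = (15 + g)**2 (H(g) = ((12 + g) + 3)**2 = (15 + g)**2)
H(-7)*(-216) + 17 = (15 - 7)**2*(-216) + 17 = 8**2*(-216) + 17 = 64*(-216) + 17 = -13824 + 17 = -13807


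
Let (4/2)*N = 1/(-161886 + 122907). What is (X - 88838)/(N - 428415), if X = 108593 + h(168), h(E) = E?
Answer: -1553157234/33398376571 ≈ -0.046504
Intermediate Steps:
X = 108761 (X = 108593 + 168 = 108761)
N = -1/77958 (N = 1/(2*(-161886 + 122907)) = (½)/(-38979) = (½)*(-1/38979) = -1/77958 ≈ -1.2827e-5)
(X - 88838)/(N - 428415) = (108761 - 88838)/(-1/77958 - 428415) = 19923/(-33398376571/77958) = 19923*(-77958/33398376571) = -1553157234/33398376571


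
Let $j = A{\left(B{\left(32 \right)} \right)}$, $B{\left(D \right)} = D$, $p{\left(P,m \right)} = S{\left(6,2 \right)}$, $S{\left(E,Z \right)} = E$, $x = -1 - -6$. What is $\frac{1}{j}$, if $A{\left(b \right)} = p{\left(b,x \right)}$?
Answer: $\frac{1}{6} \approx 0.16667$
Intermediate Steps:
$x = 5$ ($x = -1 + 6 = 5$)
$p{\left(P,m \right)} = 6$
$A{\left(b \right)} = 6$
$j = 6$
$\frac{1}{j} = \frac{1}{6}$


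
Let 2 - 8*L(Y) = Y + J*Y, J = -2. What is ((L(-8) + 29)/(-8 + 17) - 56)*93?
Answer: -58993/12 ≈ -4916.1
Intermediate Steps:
L(Y) = 1/4 + Y/8 (L(Y) = 1/4 - (Y - 2*Y)/8 = 1/4 - (-1)*Y/8 = 1/4 + Y/8)
((L(-8) + 29)/(-8 + 17) - 56)*93 = (((1/4 + (1/8)*(-8)) + 29)/(-8 + 17) - 56)*93 = (((1/4 - 1) + 29)/9 - 56)*93 = ((-3/4 + 29)*(1/9) - 56)*93 = ((113/4)*(1/9) - 56)*93 = (113/36 - 56)*93 = -1903/36*93 = -58993/12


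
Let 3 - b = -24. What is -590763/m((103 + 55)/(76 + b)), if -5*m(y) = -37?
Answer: -2953815/37 ≈ -79833.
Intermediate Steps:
b = 27 (b = 3 - 1*(-24) = 3 + 24 = 27)
m(y) = 37/5 (m(y) = -⅕*(-37) = 37/5)
-590763/m((103 + 55)/(76 + b)) = -590763/37/5 = -590763*5/37 = -2953815/37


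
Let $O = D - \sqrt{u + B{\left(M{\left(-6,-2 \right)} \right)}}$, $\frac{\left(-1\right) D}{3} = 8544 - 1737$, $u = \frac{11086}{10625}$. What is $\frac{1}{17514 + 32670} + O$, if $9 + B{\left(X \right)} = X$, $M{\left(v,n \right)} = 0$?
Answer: $- \frac{1024807463}{50184} - \frac{i \sqrt{1437163}}{425} \approx -20421.0 - 2.8207 i$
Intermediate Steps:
$u = \frac{11086}{10625}$ ($u = 11086 \cdot \frac{1}{10625} = \frac{11086}{10625} \approx 1.0434$)
$B{\left(X \right)} = -9 + X$
$D = -20421$ ($D = - 3 \left(8544 - 1737\right) = \left(-3\right) 6807 = -20421$)
$O = -20421 - \frac{i \sqrt{1437163}}{425}$ ($O = -20421 - \sqrt{\frac{11086}{10625} + \left(-9 + 0\right)} = -20421 - \sqrt{\frac{11086}{10625} - 9} = -20421 - \sqrt{- \frac{84539}{10625}} = -20421 - \frac{i \sqrt{1437163}}{425} \approx -20421.0 - 2.8207 i$)
$\frac{1}{17514 + 32670} + O = \frac{1}{17514 + 32670} - \left(20421 + \frac{i \sqrt{1437163}}{425}\right) = \frac{1}{50184} - \left(20421 + \frac{i \sqrt{1437163}}{425}\right) = - \frac{1024807463}{50184} - \frac{i \sqrt{1437163}}{425}$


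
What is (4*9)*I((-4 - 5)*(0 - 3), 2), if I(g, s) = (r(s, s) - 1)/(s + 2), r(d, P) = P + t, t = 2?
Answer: 27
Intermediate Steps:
r(d, P) = 2 + P (r(d, P) = P + 2 = 2 + P)
I(g, s) = (1 + s)/(2 + s) (I(g, s) = ((2 + s) - 1)/(s + 2) = (1 + s)/(2 + s))
(4*9)*I((-4 - 5)*(0 - 3), 2) = (4*9)*((1 + 2)/(2 + 2)) = 36*(3/4) = 36*((¼)*3) = 36*(¾) = 27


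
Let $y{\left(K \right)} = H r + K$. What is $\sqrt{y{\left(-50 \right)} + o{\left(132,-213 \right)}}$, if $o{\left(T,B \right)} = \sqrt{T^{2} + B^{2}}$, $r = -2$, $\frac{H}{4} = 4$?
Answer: $\sqrt{-82 + 3 \sqrt{6977}} \approx 12.984$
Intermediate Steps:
$H = 16$ ($H = 4 \cdot 4 = 16$)
$o{\left(T,B \right)} = \sqrt{B^{2} + T^{2}}$
$y{\left(K \right)} = -32 + K$ ($y{\left(K \right)} = 16 \left(-2\right) + K = -32 + K$)
$\sqrt{y{\left(-50 \right)} + o{\left(132,-213 \right)}} = \sqrt{\left(-32 - 50\right) + \sqrt{\left(-213\right)^{2} + 132^{2}}} = \sqrt{-82 + \sqrt{45369 + 17424}} = \sqrt{-82 + \sqrt{62793}} = \sqrt{-82 + 3 \sqrt{6977}}$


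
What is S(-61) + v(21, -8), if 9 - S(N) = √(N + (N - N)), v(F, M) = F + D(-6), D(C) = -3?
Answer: 27 - I*√61 ≈ 27.0 - 7.8102*I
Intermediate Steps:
v(F, M) = -3 + F (v(F, M) = F - 3 = -3 + F)
S(N) = 9 - √N (S(N) = 9 - √(N + (N - N)) = 9 - √(N + 0) = 9 - √N)
S(-61) + v(21, -8) = (9 - √(-61)) + (-3 + 21) = (9 - I*√61) + 18 = 27 - I*√61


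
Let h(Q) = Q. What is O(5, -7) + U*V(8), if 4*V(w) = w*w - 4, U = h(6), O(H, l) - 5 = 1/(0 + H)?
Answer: 476/5 ≈ 95.200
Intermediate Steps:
O(H, l) = 5 + 1/H (O(H, l) = 5 + 1/(0 + H) = 5 + 1/H)
U = 6
V(w) = -1 + w²/4 (V(w) = (w*w - 4)/4 = (w² - 4)/4 = (-4 + w²)/4 = -1 + w²/4)
O(5, -7) + U*V(8) = (5 + 1/5) + 6*(-1 + (¼)*8²) = (5 + ⅕) + 6*(-1 + (¼)*64) = 26/5 + 6*(-1 + 16) = 26/5 + 6*15 = 26/5 + 90 = 476/5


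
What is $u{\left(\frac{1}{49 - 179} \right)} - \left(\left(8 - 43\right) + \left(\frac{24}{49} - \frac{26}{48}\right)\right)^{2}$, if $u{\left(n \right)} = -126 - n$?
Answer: $- \frac{121771986617}{89893440} \approx -1354.6$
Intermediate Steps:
$u{\left(\frac{1}{49 - 179} \right)} - \left(\left(8 - 43\right) + \left(\frac{24}{49} - \frac{26}{48}\right)\right)^{2} = \left(-126 - \frac{1}{49 - 179}\right) - \left(\left(8 - 43\right) + \left(\frac{24}{49} - \frac{26}{48}\right)\right)^{2} = \left(-126 - \frac{1}{-130}\right) - \left(\left(8 - 43\right) + \left(24 \cdot \frac{1}{49} - \frac{13}{24}\right)\right)^{2} = \left(-126 - - \frac{1}{130}\right) - \left(-35 + \left(\frac{24}{49} - \frac{13}{24}\right)\right)^{2} = \left(-126 + \frac{1}{130}\right) - \left(-35 - \frac{61}{1176}\right)^{2} = - \frac{16379}{130} - \left(- \frac{41221}{1176}\right)^{2} = - \frac{16379}{130} - \frac{1699170841}{1382976} = - \frac{121771986617}{89893440}$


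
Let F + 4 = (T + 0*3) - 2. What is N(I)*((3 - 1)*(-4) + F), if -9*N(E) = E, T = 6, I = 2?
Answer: 16/9 ≈ 1.7778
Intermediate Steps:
N(E) = -E/9
F = 0 (F = -4 + ((6 + 0*3) - 2) = -4 + ((6 + 0) - 2) = -4 + (6 - 2) = -4 + 4 = 0)
N(I)*((3 - 1)*(-4) + F) = (-1/9*2)*((3 - 1)*(-4) + 0) = -2*(2*(-4) + 0)/9 = -2*(-8 + 0)/9 = -2/9*(-8) = 16/9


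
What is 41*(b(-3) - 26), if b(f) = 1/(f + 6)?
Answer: -3157/3 ≈ -1052.3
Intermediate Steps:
b(f) = 1/(6 + f)
41*(b(-3) - 26) = 41*(1/(6 - 3) - 26) = 41*(1/3 - 26) = 41*(⅓ - 26) = 41*(-77/3) = -3157/3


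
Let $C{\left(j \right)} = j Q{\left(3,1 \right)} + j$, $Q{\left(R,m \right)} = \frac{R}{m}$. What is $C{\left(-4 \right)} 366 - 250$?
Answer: $-6106$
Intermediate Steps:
$C{\left(j \right)} = 4 j$ ($C{\left(j \right)} = j \frac{3}{1} + j = j 3 \cdot 1 + j = j 3 + j = 3 j + j = 4 j$)
$C{\left(-4 \right)} 366 - 250 = 4 \left(-4\right) 366 - 250 = \left(-16\right) 366 - 250 = -5856 - 250 = -6106$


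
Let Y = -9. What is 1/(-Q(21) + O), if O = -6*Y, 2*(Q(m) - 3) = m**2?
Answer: -2/339 ≈ -0.0058997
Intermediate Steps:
Q(m) = 3 + m**2/2
O = 54 (O = -6*(-9) = 54)
1/(-Q(21) + O) = 1/(-(3 + (1/2)*21**2) + 54) = 1/(-(3 + (1/2)*441) + 54) = 1/(-(3 + 441/2) + 54) = 1/(-1*447/2 + 54) = 1/(-447/2 + 54) = 1/(-339/2) = -2/339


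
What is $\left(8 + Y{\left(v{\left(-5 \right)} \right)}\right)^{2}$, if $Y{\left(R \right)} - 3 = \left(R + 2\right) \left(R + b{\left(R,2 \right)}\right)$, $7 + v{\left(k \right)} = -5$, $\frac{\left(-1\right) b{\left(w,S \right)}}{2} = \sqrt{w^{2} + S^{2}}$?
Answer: $76361 + 10480 \sqrt{37} \approx 1.4011 \cdot 10^{5}$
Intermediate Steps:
$b{\left(w,S \right)} = - 2 \sqrt{S^{2} + w^{2}}$ ($b{\left(w,S \right)} = - 2 \sqrt{w^{2} + S^{2}} = - 2 \sqrt{S^{2} + w^{2}}$)
$v{\left(k \right)} = -12$ ($v{\left(k \right)} = -7 - 5 = -12$)
$Y{\left(R \right)} = 3 + \left(2 + R\right) \left(R - 2 \sqrt{4 + R^{2}}\right)$ ($Y{\left(R \right)} = 3 + \left(R + 2\right) \left(R - 2 \sqrt{2^{2} + R^{2}}\right) = 3 + \left(2 + R\right) \left(R - 2 \sqrt{4 + R^{2}}\right)$)
$\left(8 + Y{\left(v{\left(-5 \right)} \right)}\right)^{2} = \left(8 + \left(3 + \left(-12\right)^{2} - 4 \sqrt{4 + \left(-12\right)^{2}} + 2 \left(-12\right) - - 24 \sqrt{4 + \left(-12\right)^{2}}\right)\right)^{2} = \left(8 - \left(-123 - 20 \sqrt{4 + 144}\right)\right)^{2} = \left(8 - \left(-123 - 40 \sqrt{37}\right)\right)^{2} = \left(8 + \left(3 + 144 - 8 \sqrt{37} - 24 + 48 \sqrt{37}\right)\right)^{2} = \left(8 + \left(123 + 40 \sqrt{37}\right)\right)^{2} = \left(131 + 40 \sqrt{37}\right)^{2}$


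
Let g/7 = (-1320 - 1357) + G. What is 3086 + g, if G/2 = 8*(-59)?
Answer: -22261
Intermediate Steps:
G = -944 (G = 2*(8*(-59)) = 2*(-472) = -944)
g = -25347 (g = 7*((-1320 - 1357) - 944) = 7*(-2677 - 944) = 7*(-3621) = -25347)
3086 + g = 3086 - 25347 = -22261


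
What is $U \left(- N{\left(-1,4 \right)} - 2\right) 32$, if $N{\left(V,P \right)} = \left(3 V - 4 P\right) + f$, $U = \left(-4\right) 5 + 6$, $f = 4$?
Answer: $-5824$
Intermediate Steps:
$U = -14$ ($U = -20 + 6 = -14$)
$N{\left(V,P \right)} = 4 - 4 P + 3 V$ ($N{\left(V,P \right)} = \left(3 V - 4 P\right) + 4 = \left(- 4 P + 3 V\right) + 4 = 4 - 4 P + 3 V$)
$U \left(- N{\left(-1,4 \right)} - 2\right) 32 = - 14 \left(- (4 - 16 + 3 \left(-1\right)) - 2\right) 32 = - 14 \left(- (4 - 16 - 3) - 2\right) 32 = - 14 \left(\left(-1\right) \left(-15\right) - 2\right) 32 = - 14 \left(15 - 2\right) 32 = \left(-14\right) 13 \cdot 32 = \left(-182\right) 32 = -5824$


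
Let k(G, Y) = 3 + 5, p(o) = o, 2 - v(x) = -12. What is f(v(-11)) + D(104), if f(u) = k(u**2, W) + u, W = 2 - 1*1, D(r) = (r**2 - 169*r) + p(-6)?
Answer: -6744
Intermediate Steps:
v(x) = 14 (v(x) = 2 - 1*(-12) = 2 + 12 = 14)
D(r) = -6 + r**2 - 169*r (D(r) = (r**2 - 169*r) - 6 = -6 + r**2 - 169*r)
W = 1 (W = 2 - 1 = 1)
k(G, Y) = 8
f(u) = 8 + u
f(v(-11)) + D(104) = (8 + 14) + (-6 + 104**2 - 169*104) = 22 + (-6 + 10816 - 17576) = 22 - 6766 = -6744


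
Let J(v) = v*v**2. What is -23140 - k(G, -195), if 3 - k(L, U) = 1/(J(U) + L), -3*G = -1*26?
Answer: -514806754660/22244599 ≈ -23143.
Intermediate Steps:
G = 26/3 (G = -(-1)*26/3 = -1/3*(-26) = 26/3 ≈ 8.6667)
J(v) = v**3
k(L, U) = 3 - 1/(L + U**3) (k(L, U) = 3 - 1/(U**3 + L) = 3 - 1/(L + U**3))
-23140 - k(G, -195) = -23140 - (-1 + 3*(26/3) + 3*(-195)**3)/(26/3 + (-195)**3) = -23140 - (-1 + 26 + 3*(-7414875))/(26/3 - 7414875) = -23140 - (-1 + 26 - 22244625)/(-22244599/3) = -23140 - (-3)*(-22244600)/22244599 = -23140 - 1*66733800/22244599 = -23140 - 66733800/22244599 = -514806754660/22244599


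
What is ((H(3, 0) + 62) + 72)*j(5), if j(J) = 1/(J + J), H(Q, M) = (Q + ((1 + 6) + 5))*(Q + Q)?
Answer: 112/5 ≈ 22.400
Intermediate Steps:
H(Q, M) = 2*Q*(12 + Q) (H(Q, M) = (Q + (7 + 5))*(2*Q) = (Q + 12)*(2*Q) = (12 + Q)*(2*Q) = 2*Q*(12 + Q))
j(J) = 1/(2*J)
((H(3, 0) + 62) + 72)*j(5) = ((2*3*(12 + 3) + 62) + 72)*((½)/5) = ((2*3*15 + 62) + 72)*((½)*(⅕)) = ((90 + 62) + 72)*(⅒) = (152 + 72)*(⅒) = 224*(⅒) = 112/5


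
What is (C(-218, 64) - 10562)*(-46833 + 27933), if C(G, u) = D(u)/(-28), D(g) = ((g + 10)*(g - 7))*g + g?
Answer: 381882600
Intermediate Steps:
D(g) = g + g*(-7 + g)*(10 + g) (D(g) = ((10 + g)*(-7 + g))*g + g = ((-7 + g)*(10 + g))*g + g = g*(-7 + g)*(10 + g) + g = g + g*(-7 + g)*(10 + g))
C(G, u) = -u*(-69 + u² + 3*u)/28 (C(G, u) = (u*(-69 + u² + 3*u))/(-28) = (u*(-69 + u² + 3*u))*(-1/28) = -u*(-69 + u² + 3*u)/28)
(C(-218, 64) - 10562)*(-46833 + 27933) = ((1/28)*64*(69 - 1*64² - 3*64) - 10562)*(-46833 + 27933) = ((1/28)*64*(69 - 1*4096 - 192) - 10562)*(-18900) = ((1/28)*64*(69 - 4096 - 192) - 10562)*(-18900) = ((1/28)*64*(-4219) - 10562)*(-18900) = (-67504/7 - 10562)*(-18900) = -141438/7*(-18900) = 381882600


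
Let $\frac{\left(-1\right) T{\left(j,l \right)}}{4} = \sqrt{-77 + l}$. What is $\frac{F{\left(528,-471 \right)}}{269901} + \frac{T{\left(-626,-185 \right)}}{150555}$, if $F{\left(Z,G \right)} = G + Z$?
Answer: $\frac{19}{89967} - \frac{4 i \sqrt{262}}{150555} \approx 0.00021119 - 0.00043005 i$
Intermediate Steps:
$T{\left(j,l \right)} = - 4 \sqrt{-77 + l}$
$\frac{F{\left(528,-471 \right)}}{269901} + \frac{T{\left(-626,-185 \right)}}{150555} = \frac{-471 + 528}{269901} + \frac{\left(-4\right) \sqrt{-77 - 185}}{150555} = 57 \cdot \frac{1}{269901} + - 4 \sqrt{-262} \cdot \frac{1}{150555} = \frac{19}{89967} + - 4 i \sqrt{262} \cdot \frac{1}{150555} = \frac{19}{89967} - \frac{4 i \sqrt{262}}{150555}$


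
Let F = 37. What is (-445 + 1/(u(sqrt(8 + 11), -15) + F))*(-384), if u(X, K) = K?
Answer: 1879488/11 ≈ 1.7086e+5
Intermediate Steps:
(-445 + 1/(u(sqrt(8 + 11), -15) + F))*(-384) = (-445 + 1/(-15 + 37))*(-384) = (-445 + 1/22)*(-384) = -9789/22*(-384) = 1879488/11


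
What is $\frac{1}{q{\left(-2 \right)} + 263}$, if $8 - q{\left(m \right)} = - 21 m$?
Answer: $\frac{1}{229} \approx 0.0043668$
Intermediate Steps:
$q{\left(m \right)} = 8 + 21 m$ ($q{\left(m \right)} = 8 - - 21 m = 8 + 21 m$)
$\frac{1}{q{\left(-2 \right)} + 263} = \frac{1}{\left(8 + 21 \left(-2\right)\right) + 263} = \frac{1}{\left(8 - 42\right) + 263} = \frac{1}{-34 + 263} = \frac{1}{229}$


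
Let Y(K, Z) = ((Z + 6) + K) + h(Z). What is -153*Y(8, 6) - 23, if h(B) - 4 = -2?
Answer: -3389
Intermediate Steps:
h(B) = 2 (h(B) = 4 - 2 = 2)
Y(K, Z) = 8 + K + Z (Y(K, Z) = ((Z + 6) + K) + 2 = ((6 + Z) + K) + 2 = (6 + K + Z) + 2 = 8 + K + Z)
-153*Y(8, 6) - 23 = -153*(8 + 8 + 6) - 23 = -153*22 - 23 = -3366 - 23 = -3389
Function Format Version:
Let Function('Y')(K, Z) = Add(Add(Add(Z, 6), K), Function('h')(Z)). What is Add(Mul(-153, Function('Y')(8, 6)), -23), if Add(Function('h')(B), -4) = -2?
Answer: -3389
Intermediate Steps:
Function('h')(B) = 2 (Function('h')(B) = Add(4, -2) = 2)
Function('Y')(K, Z) = Add(8, K, Z) (Function('Y')(K, Z) = Add(Add(Add(Z, 6), K), 2) = Add(Add(Add(6, Z), K), 2) = Add(Add(6, K, Z), 2) = Add(8, K, Z))
Add(Mul(-153, Function('Y')(8, 6)), -23) = Add(Mul(-153, Add(8, 8, 6)), -23) = Add(Mul(-153, 22), -23) = Add(-3366, -23) = -3389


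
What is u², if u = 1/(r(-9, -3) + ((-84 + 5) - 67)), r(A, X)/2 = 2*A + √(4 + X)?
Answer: 1/32400 ≈ 3.0864e-5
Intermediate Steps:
r(A, X) = 2*√(4 + X) + 4*A (r(A, X) = 2*(2*A + √(4 + X)) = 2*(√(4 + X) + 2*A) = 2*√(4 + X) + 4*A)
u = -1/180 (u = 1/((2*√(4 - 3) + 4*(-9)) + ((-84 + 5) - 67)) = 1/((2*√1 - 36) + (-79 - 67)) = 1/((2*1 - 36) - 146) = 1/((2 - 36) - 146) = 1/(-34 - 146) = 1/(-180) = -1/180 ≈ -0.0055556)
u² = (-1/180)² = 1/32400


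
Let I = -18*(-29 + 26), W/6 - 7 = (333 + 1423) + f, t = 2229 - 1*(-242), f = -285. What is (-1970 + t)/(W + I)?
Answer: 167/2974 ≈ 0.056153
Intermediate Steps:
t = 2471 (t = 2229 + 242 = 2471)
W = 8868 (W = 42 + 6*((333 + 1423) - 285) = 42 + 6*(1756 - 285) = 42 + 6*1471 = 42 + 8826 = 8868)
I = 54 (I = -18*(-3) = 54)
(-1970 + t)/(W + I) = (-1970 + 2471)/(8868 + 54) = 501/8922 = 501*(1/8922) = 167/2974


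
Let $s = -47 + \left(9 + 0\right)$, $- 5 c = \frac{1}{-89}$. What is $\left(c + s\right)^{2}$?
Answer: $\frac{285914281}{198025} \approx 1443.8$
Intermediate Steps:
$c = \frac{1}{445}$ ($c = - \frac{1}{5 \left(-89\right)} = \left(- \frac{1}{5}\right) \left(- \frac{1}{89}\right) = \frac{1}{445} \approx 0.0022472$)
$s = -38$ ($s = -47 + 9 = -38$)
$\left(c + s\right)^{2} = \left(\frac{1}{445} - 38\right)^{2} = \left(- \frac{16909}{445}\right)^{2} = \frac{285914281}{198025}$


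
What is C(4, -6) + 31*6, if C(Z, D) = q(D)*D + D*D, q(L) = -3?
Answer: 240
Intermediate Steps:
C(Z, D) = D² - 3*D (C(Z, D) = -3*D + D*D = -3*D + D² = D² - 3*D)
C(4, -6) + 31*6 = -6*(-3 - 6) + 31*6 = -6*(-9) + 186 = 54 + 186 = 240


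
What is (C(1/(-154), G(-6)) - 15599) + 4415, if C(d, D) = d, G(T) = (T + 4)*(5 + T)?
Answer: -1722337/154 ≈ -11184.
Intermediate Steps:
G(T) = (4 + T)*(5 + T)
(C(1/(-154), G(-6)) - 15599) + 4415 = (1/(-154) - 15599) + 4415 = (-1/154 - 15599) + 4415 = -2402247/154 + 4415 = -1722337/154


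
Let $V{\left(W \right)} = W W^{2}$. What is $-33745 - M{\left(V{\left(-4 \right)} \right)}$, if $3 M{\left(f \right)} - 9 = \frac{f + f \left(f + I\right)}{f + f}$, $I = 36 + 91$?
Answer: $- \frac{101276}{3} \approx -33759.0$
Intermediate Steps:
$V{\left(W \right)} = W^{3}$
$I = 127$
$M{\left(f \right)} = 3 + \frac{f + f \left(127 + f\right)}{6 f}$ ($M{\left(f \right)} = 3 + \frac{\left(f + f \left(f + 127\right)\right) \frac{1}{f + f}}{3} = 3 + \frac{\left(f + f \left(127 + f\right)\right) \frac{1}{2 f}}{3} = 3 + \frac{\frac{1}{2} \frac{1}{f} \left(f + f \left(127 + f\right)\right)}{3} = 3 + \frac{f + f \left(127 + f\right)}{6 f}$)
$-33745 - M{\left(V{\left(-4 \right)} \right)} = -33745 - \left(\frac{73}{3} + \frac{\left(-4\right)^{3}}{6}\right) = -33745 - \left(\frac{73}{3} + \frac{1}{6} \left(-64\right)\right) = -33745 - \left(\frac{73}{3} - \frac{32}{3}\right) = -33745 - \frac{41}{3} = - \frac{101276}{3}$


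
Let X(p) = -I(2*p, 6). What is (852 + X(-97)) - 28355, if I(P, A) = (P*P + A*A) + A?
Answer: -65181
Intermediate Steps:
I(P, A) = A + A² + P² (I(P, A) = (P² + A²) + A = (A² + P²) + A = A + A² + P²)
X(p) = -42 - 4*p² (X(p) = -(6 + 6² + (2*p)²) = -(6 + 36 + 4*p²) = -(42 + 4*p²) = -42 - 4*p²)
(852 + X(-97)) - 28355 = (852 + (-42 - 4*(-97)²)) - 28355 = (852 + (-42 - 4*9409)) - 28355 = (852 + (-42 - 37636)) - 28355 = (852 - 37678) - 28355 = -36826 - 28355 = -65181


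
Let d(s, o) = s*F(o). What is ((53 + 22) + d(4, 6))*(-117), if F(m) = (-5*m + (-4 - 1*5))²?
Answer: -720603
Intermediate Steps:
F(m) = (-9 - 5*m)² (F(m) = (-5*m + (-4 - 5))² = (-5*m - 9)² = (-9 - 5*m)²)
d(s, o) = s*(9 + 5*o)²
((53 + 22) + d(4, 6))*(-117) = ((53 + 22) + 4*(9 + 5*6)²)*(-117) = (75 + 4*(9 + 30)²)*(-117) = (75 + 4*39²)*(-117) = (75 + 4*1521)*(-117) = (75 + 6084)*(-117) = 6159*(-117) = -720603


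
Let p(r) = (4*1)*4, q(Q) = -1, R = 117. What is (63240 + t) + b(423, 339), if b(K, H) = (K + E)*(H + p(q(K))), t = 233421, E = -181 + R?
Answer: 424106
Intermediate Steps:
E = -64 (E = -181 + 117 = -64)
p(r) = 16 (p(r) = 4*4 = 16)
b(K, H) = (-64 + K)*(16 + H) (b(K, H) = (K - 64)*(H + 16) = (-64 + K)*(16 + H))
(63240 + t) + b(423, 339) = (63240 + 233421) + (-1024 - 64*339 + 16*423 + 339*423) = 296661 + (-1024 - 21696 + 6768 + 143397) = 296661 + 127445 = 424106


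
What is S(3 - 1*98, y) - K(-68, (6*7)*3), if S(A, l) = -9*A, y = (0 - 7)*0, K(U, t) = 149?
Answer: 706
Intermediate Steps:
y = 0 (y = -7*0 = 0)
S(3 - 1*98, y) - K(-68, (6*7)*3) = -9*(3 - 1*98) - 1*149 = -9*(3 - 98) - 149 = -9*(-95) - 149 = 855 - 149 = 706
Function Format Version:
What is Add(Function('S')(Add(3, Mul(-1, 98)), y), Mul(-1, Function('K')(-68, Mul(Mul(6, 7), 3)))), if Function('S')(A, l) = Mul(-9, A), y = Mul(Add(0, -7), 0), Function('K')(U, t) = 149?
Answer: 706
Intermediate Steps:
y = 0 (y = Mul(-7, 0) = 0)
Add(Function('S')(Add(3, Mul(-1, 98)), y), Mul(-1, Function('K')(-68, Mul(Mul(6, 7), 3)))) = Add(Mul(-9, Add(3, Mul(-1, 98))), Mul(-1, 149)) = Add(Mul(-9, Add(3, -98)), -149) = Add(Mul(-9, -95), -149) = Add(855, -149) = 706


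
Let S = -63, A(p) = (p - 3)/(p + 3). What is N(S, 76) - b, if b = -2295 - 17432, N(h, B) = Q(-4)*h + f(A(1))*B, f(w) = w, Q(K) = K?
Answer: 19941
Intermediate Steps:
A(p) = (-3 + p)/(3 + p)
N(h, B) = -4*h - B/2 (N(h, B) = -4*h + ((-3 + 1)/(3 + 1))*B = -4*h + (-2/4)*B = -4*h + ((1/4)*(-2))*B = -4*h - B/2)
b = -19727
N(S, 76) - b = (-4*(-63) - 1/2*76) - 1*(-19727) = (252 - 38) + 19727 = 214 + 19727 = 19941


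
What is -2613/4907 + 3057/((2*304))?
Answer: 13411995/2983456 ≈ 4.4955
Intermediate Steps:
-2613/4907 + 3057/((2*304)) = -2613*1/4907 + 3057/608 = -2613/4907 + 3057*(1/608) = -2613/4907 + 3057/608 = 13411995/2983456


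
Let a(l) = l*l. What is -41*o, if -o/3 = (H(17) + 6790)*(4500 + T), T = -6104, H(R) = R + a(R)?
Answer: -1399984032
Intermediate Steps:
a(l) = l²
H(R) = R + R²
o = 34145952 (o = -3*(17*(1 + 17) + 6790)*(4500 - 6104) = -3*(17*18 + 6790)*(-1604) = -3*(306 + 6790)*(-1604) = -21288*(-1604) = -3*(-11381984) = 34145952)
-41*o = -41*34145952 = -1399984032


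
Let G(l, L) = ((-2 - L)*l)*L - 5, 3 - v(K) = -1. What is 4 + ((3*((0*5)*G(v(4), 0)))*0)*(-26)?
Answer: 4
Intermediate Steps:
v(K) = 4 (v(K) = 3 - 1*(-1) = 3 + 1 = 4)
G(l, L) = -5 + L*l*(-2 - L) (G(l, L) = (l*(-2 - L))*L - 5 = L*l*(-2 - L) - 5 = -5 + L*l*(-2 - L))
4 + ((3*((0*5)*G(v(4), 0)))*0)*(-26) = 4 + ((3*((0*5)*(-5 - 1*4*0² - 2*0*4)))*0)*(-26) = 4 + ((3*(0*(-5 - 1*4*0 + 0)))*0)*(-26) = 4 + ((3*(0*(-5 + 0 + 0)))*0)*(-26) = 4 + ((3*(0*(-5)))*0)*(-26) = 4 + ((3*0)*0)*(-26) = 4 + (0*0)*(-26) = 4 + 0*(-26) = 4 + 0 = 4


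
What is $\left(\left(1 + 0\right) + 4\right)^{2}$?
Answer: $25$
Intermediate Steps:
$\left(\left(1 + 0\right) + 4\right)^{2} = \left(1 + 4\right)^{2} = 5^{2} = 25$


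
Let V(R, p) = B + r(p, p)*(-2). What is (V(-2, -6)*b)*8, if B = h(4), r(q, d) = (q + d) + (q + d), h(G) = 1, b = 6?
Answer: 2352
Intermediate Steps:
r(q, d) = 2*d + 2*q (r(q, d) = (d + q) + (d + q) = 2*d + 2*q)
B = 1
V(R, p) = 1 - 8*p (V(R, p) = 1 + (2*p + 2*p)*(-2) = 1 + (4*p)*(-2) = 1 - 8*p)
(V(-2, -6)*b)*8 = ((1 - 8*(-6))*6)*8 = ((1 + 48)*6)*8 = (49*6)*8 = 294*8 = 2352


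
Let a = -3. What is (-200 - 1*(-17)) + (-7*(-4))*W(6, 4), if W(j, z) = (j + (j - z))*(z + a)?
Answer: 41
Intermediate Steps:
W(j, z) = (-3 + z)*(-z + 2*j) (W(j, z) = (j + (j - z))*(z - 3) = (-z + 2*j)*(-3 + z) = (-3 + z)*(-z + 2*j))
(-200 - 1*(-17)) + (-7*(-4))*W(6, 4) = (-200 - 1*(-17)) + (-7*(-4))*(-1*4² - 6*6 + 3*4 + 2*6*4) = (-200 + 17) + 28*(-1*16 - 36 + 12 + 48) = -183 + 28*(-16 - 36 + 12 + 48) = -183 + 28*8 = -183 + 224 = 41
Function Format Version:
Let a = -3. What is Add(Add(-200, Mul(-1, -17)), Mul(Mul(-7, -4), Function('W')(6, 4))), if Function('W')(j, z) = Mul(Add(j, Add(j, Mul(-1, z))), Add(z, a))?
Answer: 41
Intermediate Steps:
Function('W')(j, z) = Mul(Add(-3, z), Add(Mul(-1, z), Mul(2, j))) (Function('W')(j, z) = Mul(Add(j, Add(j, Mul(-1, z))), Add(z, -3)) = Mul(Add(Mul(-1, z), Mul(2, j)), Add(-3, z)) = Mul(Add(-3, z), Add(Mul(-1, z), Mul(2, j))))
Add(Add(-200, Mul(-1, -17)), Mul(Mul(-7, -4), Function('W')(6, 4))) = Add(Add(-200, Mul(-1, -17)), Mul(Mul(-7, -4), Add(Mul(-1, Pow(4, 2)), Mul(-6, 6), Mul(3, 4), Mul(2, 6, 4)))) = Add(Add(-200, 17), Mul(28, Add(Mul(-1, 16), -36, 12, 48))) = Add(-183, Mul(28, Add(-16, -36, 12, 48))) = Add(-183, Mul(28, 8)) = Add(-183, 224) = 41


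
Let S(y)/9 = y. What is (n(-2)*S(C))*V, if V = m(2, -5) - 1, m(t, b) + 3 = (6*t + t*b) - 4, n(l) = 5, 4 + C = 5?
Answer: -270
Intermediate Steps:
C = 1 (C = -4 + 5 = 1)
S(y) = 9*y
m(t, b) = -7 + 6*t + b*t (m(t, b) = -3 + ((6*t + t*b) - 4) = -3 + ((6*t + b*t) - 4) = -3 + (-4 + 6*t + b*t) = -7 + 6*t + b*t)
V = -6 (V = (-7 + 6*2 - 5*2) - 1 = (-7 + 12 - 10) - 1 = -5 - 1 = -6)
(n(-2)*S(C))*V = (5*(9*1))*(-6) = (5*9)*(-6) = 45*(-6) = -270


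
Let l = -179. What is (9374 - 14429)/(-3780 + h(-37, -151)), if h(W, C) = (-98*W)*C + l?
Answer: 1011/110297 ≈ 0.0091662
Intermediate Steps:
h(W, C) = -179 - 98*C*W (h(W, C) = (-98*W)*C - 179 = -98*C*W - 179 = -179 - 98*C*W)
(9374 - 14429)/(-3780 + h(-37, -151)) = (9374 - 14429)/(-3780 + (-179 - 98*(-151)*(-37))) = -5055/(-3780 + (-179 - 547526)) = -5055/(-3780 - 547705) = -5055/(-551485) = -5055*(-1/551485) = 1011/110297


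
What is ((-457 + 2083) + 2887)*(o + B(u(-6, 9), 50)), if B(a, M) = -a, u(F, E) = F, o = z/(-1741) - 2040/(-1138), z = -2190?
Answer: 40462222152/990629 ≈ 40845.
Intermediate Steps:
o = 3021930/990629 (o = -2190/(-1741) - 2040/(-1138) = -2190*(-1/1741) - 2040*(-1/1138) = 2190/1741 + 1020/569 = 3021930/990629 ≈ 3.0505)
((-457 + 2083) + 2887)*(o + B(u(-6, 9), 50)) = ((-457 + 2083) + 2887)*(3021930/990629 - 1*(-6)) = (1626 + 2887)*(3021930/990629 + 6) = 4513*(8965704/990629) = 40462222152/990629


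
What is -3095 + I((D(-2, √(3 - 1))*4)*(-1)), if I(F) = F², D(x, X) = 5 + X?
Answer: -2663 + 160*√2 ≈ -2436.7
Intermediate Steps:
-3095 + I((D(-2, √(3 - 1))*4)*(-1)) = -3095 + (((5 + √(3 - 1))*4)*(-1))² = -3095 + (((5 + √2)*4)*(-1))² = -3095 + ((20 + 4*√2)*(-1))² = -3095 + (-20 - 4*√2)²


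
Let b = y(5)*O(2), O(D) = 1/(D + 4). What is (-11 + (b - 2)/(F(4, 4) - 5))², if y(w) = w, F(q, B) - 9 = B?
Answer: 286225/2304 ≈ 124.23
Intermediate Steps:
F(q, B) = 9 + B
O(D) = 1/(4 + D)
b = ⅚ (b = 5/(4 + 2) = 5/6 = 5*(⅙) = ⅚ ≈ 0.83333)
(-11 + (b - 2)/(F(4, 4) - 5))² = (-11 + (⅚ - 2)/((9 + 4) - 5))² = (-11 - 7/(6*(13 - 5)))² = (-11 - 7/6/8)² = (-11 - 7/6*⅛)² = (-11 - 7/48)² = (-535/48)² = 286225/2304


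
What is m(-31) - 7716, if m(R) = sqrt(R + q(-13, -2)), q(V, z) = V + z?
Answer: -7716 + I*sqrt(46) ≈ -7716.0 + 6.7823*I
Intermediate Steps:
m(R) = sqrt(-15 + R) (m(R) = sqrt(R + (-13 - 2)) = sqrt(R - 15) = sqrt(-15 + R))
m(-31) - 7716 = sqrt(-15 - 31) - 7716 = sqrt(-46) - 7716 = I*sqrt(46) - 7716 = -7716 + I*sqrt(46)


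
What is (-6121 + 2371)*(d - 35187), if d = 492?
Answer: 130106250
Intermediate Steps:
(-6121 + 2371)*(d - 35187) = (-6121 + 2371)*(492 - 35187) = -3750*(-34695) = 130106250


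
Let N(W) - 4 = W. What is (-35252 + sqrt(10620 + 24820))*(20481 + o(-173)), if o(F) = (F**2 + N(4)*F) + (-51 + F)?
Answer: -1720368104 + 195208*sqrt(2215) ≈ -1.7112e+9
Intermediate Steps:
N(W) = 4 + W
o(F) = -51 + F**2 + 9*F (o(F) = (F**2 + (4 + 4)*F) + (-51 + F) = (F**2 + 8*F) + (-51 + F) = -51 + F**2 + 9*F)
(-35252 + sqrt(10620 + 24820))*(20481 + o(-173)) = (-35252 + sqrt(10620 + 24820))*(20481 + (-51 + (-173)**2 + 9*(-173))) = (-35252 + sqrt(35440))*(20481 + (-51 + 29929 - 1557)) = (-35252 + 4*sqrt(2215))*(20481 + 28321) = (-35252 + 4*sqrt(2215))*48802 = -1720368104 + 195208*sqrt(2215)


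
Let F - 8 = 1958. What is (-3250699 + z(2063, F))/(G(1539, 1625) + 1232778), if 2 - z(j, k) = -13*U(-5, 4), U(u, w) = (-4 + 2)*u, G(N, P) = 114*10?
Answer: -3250567/1233918 ≈ -2.6343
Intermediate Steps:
G(N, P) = 1140
F = 1966 (F = 8 + 1958 = 1966)
U(u, w) = -2*u
z(j, k) = 132 (z(j, k) = 2 - (-13)*(-2*(-5)) = 2 - (-13)*10 = 2 - 1*(-130) = 2 + 130 = 132)
(-3250699 + z(2063, F))/(G(1539, 1625) + 1232778) = (-3250699 + 132)/(1140 + 1232778) = -3250567/1233918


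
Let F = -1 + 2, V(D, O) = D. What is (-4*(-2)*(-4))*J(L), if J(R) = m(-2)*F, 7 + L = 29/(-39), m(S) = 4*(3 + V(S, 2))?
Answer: -128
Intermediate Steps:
F = 1
m(S) = 12 + 4*S (m(S) = 4*(3 + S) = 12 + 4*S)
L = -302/39 (L = -7 + 29/(-39) = -7 + 29*(-1/39) = -7 - 29/39 = -302/39 ≈ -7.7436)
J(R) = 4 (J(R) = (12 + 4*(-2))*1 = (12 - 8)*1 = 4*1 = 4)
(-4*(-2)*(-4))*J(L) = (-4*(-2)*(-4))*4 = (8*(-4))*4 = -32*4 = -128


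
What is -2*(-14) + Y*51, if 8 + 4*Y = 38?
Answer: 821/2 ≈ 410.50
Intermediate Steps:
Y = 15/2 (Y = -2 + (1/4)*38 = -2 + 19/2 = 15/2 ≈ 7.5000)
-2*(-14) + Y*51 = -2*(-14) + (15/2)*51 = 28 + 765/2 = 821/2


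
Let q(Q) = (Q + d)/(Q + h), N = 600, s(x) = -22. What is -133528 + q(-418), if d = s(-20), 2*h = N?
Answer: -7877932/59 ≈ -1.3352e+5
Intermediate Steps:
h = 300 (h = (½)*600 = 300)
d = -22
q(Q) = (-22 + Q)/(300 + Q) (q(Q) = (Q - 22)/(Q + 300) = (-22 + Q)/(300 + Q))
-133528 + q(-418) = -133528 + (-22 - 418)/(300 - 418) = -133528 - 440/(-118) = -133528 - 1/118*(-440) = -133528 + 220/59 = -7877932/59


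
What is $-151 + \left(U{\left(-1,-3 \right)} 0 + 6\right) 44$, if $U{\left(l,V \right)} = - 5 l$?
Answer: $113$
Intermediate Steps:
$-151 + \left(U{\left(-1,-3 \right)} 0 + 6\right) 44 = -151 + \left(\left(-5\right) \left(-1\right) 0 + 6\right) 44 = -151 + \left(5 \cdot 0 + 6\right) 44 = -151 + \left(0 + 6\right) 44 = -151 + 6 \cdot 44 = -151 + 264 = 113$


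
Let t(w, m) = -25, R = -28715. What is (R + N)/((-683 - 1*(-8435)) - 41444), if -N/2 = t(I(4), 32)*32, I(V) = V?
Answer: 27115/33692 ≈ 0.80479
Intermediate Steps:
N = 1600 (N = -(-50)*32 = -2*(-800) = 1600)
(R + N)/((-683 - 1*(-8435)) - 41444) = (-28715 + 1600)/((-683 - 1*(-8435)) - 41444) = -27115/((-683 + 8435) - 41444) = -27115/(7752 - 41444) = -27115/(-33692) = -27115*(-1/33692) = 27115/33692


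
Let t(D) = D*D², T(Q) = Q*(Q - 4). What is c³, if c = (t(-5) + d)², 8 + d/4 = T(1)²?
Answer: 3138428376721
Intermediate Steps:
T(Q) = Q*(-4 + Q)
d = 4 (d = -32 + 4*(1*(-4 + 1))² = -32 + 4*(1*(-3))² = -32 + 4*(-3)² = -32 + 4*9 = -32 + 36 = 4)
t(D) = D³
c = 14641 (c = ((-5)³ + 4)² = (-125 + 4)² = (-121)² = 14641)
c³ = 14641³ = 3138428376721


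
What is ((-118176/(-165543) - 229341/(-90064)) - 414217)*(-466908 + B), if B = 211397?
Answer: 525986866362414726609/4969821584 ≈ 1.0584e+11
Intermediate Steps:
((-118176/(-165543) - 229341/(-90064)) - 414217)*(-466908 + B) = ((-118176/(-165543) - 229341/(-90064)) - 414217)*(-466908 + 211397) = ((-118176*(-1/165543) - 229341*(-1/90064)) - 414217)*(-255511) = ((39392/55181 + 229341/90064) - 414217)*(-255511) = (16203066809/4969821584 - 414217)*(-255511) = -2058568383992919/4969821584*(-255511) = 525986866362414726609/4969821584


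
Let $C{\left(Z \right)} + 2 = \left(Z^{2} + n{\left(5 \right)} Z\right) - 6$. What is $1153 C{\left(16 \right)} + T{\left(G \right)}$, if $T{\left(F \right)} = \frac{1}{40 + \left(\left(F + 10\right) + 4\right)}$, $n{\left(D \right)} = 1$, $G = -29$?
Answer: $\frac{7609801}{25} \approx 3.0439 \cdot 10^{5}$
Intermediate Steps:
$C{\left(Z \right)} = -8 + Z + Z^{2}$ ($C{\left(Z \right)} = -2 - \left(6 - Z - Z^{2}\right) = -2 + \left(-6 + Z + Z^{2}\right) = -8 + Z + Z^{2}$)
$T{\left(F \right)} = \frac{1}{54 + F}$ ($T{\left(F \right)} = \frac{1}{40 + \left(\left(10 + F\right) + 4\right)} = \frac{1}{40 + \left(14 + F\right)} = \frac{1}{54 + F}$)
$1153 C{\left(16 \right)} + T{\left(G \right)} = 1153 \left(-8 + 16 + 16^{2}\right) + \frac{1}{54 - 29} = 1153 \left(-8 + 16 + 256\right) + \frac{1}{25} = 1153 \cdot 264 + \frac{1}{25} = 304392 + \frac{1}{25} = \frac{7609801}{25}$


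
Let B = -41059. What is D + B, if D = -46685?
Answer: -87744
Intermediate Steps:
D + B = -46685 - 41059 = -87744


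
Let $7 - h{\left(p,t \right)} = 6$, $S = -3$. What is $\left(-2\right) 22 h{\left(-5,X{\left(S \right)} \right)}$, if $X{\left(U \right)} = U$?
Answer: $-44$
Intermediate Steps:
$h{\left(p,t \right)} = 1$ ($h{\left(p,t \right)} = 7 - 6 = 1$)
$\left(-2\right) 22 h{\left(-5,X{\left(S \right)} \right)} = \left(-2\right) 22 \cdot 1 = \left(-44\right) 1 = -44$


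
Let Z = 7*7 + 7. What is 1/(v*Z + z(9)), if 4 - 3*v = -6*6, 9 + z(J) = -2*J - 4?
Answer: 3/2147 ≈ 0.0013973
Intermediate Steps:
z(J) = -13 - 2*J (z(J) = -9 + (-2*J - 4) = -9 + (-4 - 2*J) = -13 - 2*J)
v = 40/3 (v = 4/3 - (-2)*6 = 4/3 - ⅓*(-36) = 4/3 + 12 = 40/3 ≈ 13.333)
Z = 56 (Z = 49 + 7 = 56)
1/(v*Z + z(9)) = 1/((40/3)*56 + (-13 - 2*9)) = 1/(2240/3 + (-13 - 18)) = 1/(2240/3 - 31) = 1/(2147/3) = 3/2147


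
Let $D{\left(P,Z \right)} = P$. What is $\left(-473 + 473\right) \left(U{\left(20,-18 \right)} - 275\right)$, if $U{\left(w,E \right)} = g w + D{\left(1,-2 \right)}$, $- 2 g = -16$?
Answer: $0$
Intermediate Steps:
$g = 8$ ($g = \left(- \frac{1}{2}\right) \left(-16\right) = 8$)
$U{\left(w,E \right)} = 1 + 8 w$ ($U{\left(w,E \right)} = 8 w + 1 = 1 + 8 w$)
$\left(-473 + 473\right) \left(U{\left(20,-18 \right)} - 275\right) = \left(-473 + 473\right) \left(\left(1 + 8 \cdot 20\right) - 275\right) = 0 \left(\left(1 + 160\right) - 275\right) = 0 \left(161 - 275\right) = 0 \left(-114\right) = 0$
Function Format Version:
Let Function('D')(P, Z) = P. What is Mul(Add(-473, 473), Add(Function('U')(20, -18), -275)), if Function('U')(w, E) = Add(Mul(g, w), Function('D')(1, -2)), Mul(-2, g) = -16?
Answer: 0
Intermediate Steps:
g = 8 (g = Mul(Rational(-1, 2), -16) = 8)
Function('U')(w, E) = Add(1, Mul(8, w)) (Function('U')(w, E) = Add(Mul(8, w), 1) = Add(1, Mul(8, w)))
Mul(Add(-473, 473), Add(Function('U')(20, -18), -275)) = Mul(Add(-473, 473), Add(Add(1, Mul(8, 20)), -275)) = Mul(0, Add(Add(1, 160), -275)) = Mul(0, Add(161, -275)) = Mul(0, -114) = 0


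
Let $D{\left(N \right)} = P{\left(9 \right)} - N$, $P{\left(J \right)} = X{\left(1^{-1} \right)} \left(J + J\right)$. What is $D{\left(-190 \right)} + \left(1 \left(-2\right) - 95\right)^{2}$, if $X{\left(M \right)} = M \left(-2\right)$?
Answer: $9563$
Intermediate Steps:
$X{\left(M \right)} = - 2 M$
$P{\left(J \right)} = - 4 J$ ($P{\left(J \right)} = - \frac{2}{1} \left(J + J\right) = \left(-2\right) 1 \cdot 2 J = - 2 \cdot 2 J = - 4 J$)
$D{\left(N \right)} = -36 - N$ ($D{\left(N \right)} = \left(-4\right) 9 - N = -36 - N$)
$D{\left(-190 \right)} + \left(1 \left(-2\right) - 95\right)^{2} = \left(-36 - -190\right) + \left(1 \left(-2\right) - 95\right)^{2} = \left(-36 + 190\right) + \left(-2 - 95\right)^{2} = 154 + \left(-97\right)^{2} = 154 + 9409 = 9563$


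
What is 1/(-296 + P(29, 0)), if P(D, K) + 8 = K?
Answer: -1/304 ≈ -0.0032895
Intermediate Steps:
P(D, K) = -8 + K
1/(-296 + P(29, 0)) = 1/(-296 + (-8 + 0)) = 1/(-296 - 8) = 1/(-304) = -1/304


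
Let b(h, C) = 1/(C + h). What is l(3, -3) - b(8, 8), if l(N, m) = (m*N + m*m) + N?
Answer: 47/16 ≈ 2.9375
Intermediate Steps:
l(N, m) = N + m**2 + N*m (l(N, m) = (N*m + m**2) + N = (m**2 + N*m) + N = N + m**2 + N*m)
l(3, -3) - b(8, 8) = (3 + (-3)**2 + 3*(-3)) - 1/(8 + 8) = (3 + 9 - 9) - 1/16 = 3 - 1*1/16 = 3 - 1/16 = 47/16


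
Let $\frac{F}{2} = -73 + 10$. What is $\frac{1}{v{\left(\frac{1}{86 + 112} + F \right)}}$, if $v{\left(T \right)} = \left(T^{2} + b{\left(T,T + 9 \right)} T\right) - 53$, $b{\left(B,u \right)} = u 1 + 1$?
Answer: $\frac{19602}{596616373} \approx 3.2855 \cdot 10^{-5}$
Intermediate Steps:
$F = -126$ ($F = 2 \left(-73 + 10\right) = 2 \left(-63\right) = -126$)
$b{\left(B,u \right)} = 1 + u$ ($b{\left(B,u \right)} = u + 1 = 1 + u$)
$v{\left(T \right)} = -53 + T^{2} + T \left(10 + T\right)$ ($v{\left(T \right)} = \left(T^{2} + \left(1 + \left(T + 9\right)\right) T\right) - 53 = \left(T^{2} + \left(1 + \left(9 + T\right)\right) T\right) - 53 = \left(T^{2} + \left(10 + T\right) T\right) - 53 = \left(T^{2} + T \left(10 + T\right)\right) - 53 = -53 + T^{2} + T \left(10 + T\right)$)
$\frac{1}{v{\left(\frac{1}{86 + 112} + F \right)}} = \frac{1}{-53 + \left(\frac{1}{86 + 112} - 126\right)^{2} + \left(\frac{1}{86 + 112} - 126\right) \left(10 - \left(126 - \frac{1}{86 + 112}\right)\right)} = \frac{1}{-53 + \left(\frac{1}{198} - 126\right)^{2} + \left(\frac{1}{198} - 126\right) \left(10 - \left(126 - \frac{1}{198}\right)\right)} = \frac{1}{-53 + \left(\frac{1}{198} - 126\right)^{2} + \left(\frac{1}{198} - 126\right) \left(10 + \left(\frac{1}{198} - 126\right)\right)} = \frac{1}{-53 + \left(- \frac{24947}{198}\right)^{2} - \frac{24947 \left(10 - \frac{24947}{198}\right)}{198}} = \frac{1}{-53 + \frac{622352809}{39204} - - \frac{572957749}{39204}} = \frac{1}{-53 + \frac{622352809}{39204} + \frac{572957749}{39204}} = \frac{1}{\frac{596616373}{19602}} = \frac{19602}{596616373}$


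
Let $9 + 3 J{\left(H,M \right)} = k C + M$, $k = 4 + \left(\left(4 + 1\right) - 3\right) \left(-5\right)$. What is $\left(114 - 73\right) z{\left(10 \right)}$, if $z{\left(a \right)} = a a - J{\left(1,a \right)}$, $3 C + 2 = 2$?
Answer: $\frac{12259}{3} \approx 4086.3$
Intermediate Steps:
$C = 0$ ($C = - \frac{2}{3} + \frac{1}{3} \cdot 2 = - \frac{2}{3} + \frac{2}{3} = 0$)
$k = -6$ ($k = 4 + \left(5 - 3\right) \left(-5\right) = 4 + 2 \left(-5\right) = 4 - 10 = -6$)
$J{\left(H,M \right)} = -3 + \frac{M}{3}$ ($J{\left(H,M \right)} = -3 + \frac{\left(-6\right) 0 + M}{3} = -3 + \frac{0 + M}{3} = -3 + \frac{M}{3}$)
$z{\left(a \right)} = 3 + a^{2} - \frac{a}{3}$ ($z{\left(a \right)} = a a - \left(-3 + \frac{a}{3}\right) = a^{2} - \left(-3 + \frac{a}{3}\right) = 3 + a^{2} - \frac{a}{3}$)
$\left(114 - 73\right) z{\left(10 \right)} = \left(114 - 73\right) \left(3 + 10^{2} - \frac{10}{3}\right) = 41 \left(3 + 100 - \frac{10}{3}\right) = 41 \cdot \frac{299}{3} = \frac{12259}{3}$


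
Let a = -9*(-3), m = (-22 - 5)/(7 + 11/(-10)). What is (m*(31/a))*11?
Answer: -3410/59 ≈ -57.797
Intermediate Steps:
m = -270/59 (m = -27/(7 + 11*(-⅒)) = -27/(7 - 11/10) = -27/59/10 = -27*10/59 = -270/59 ≈ -4.5763)
a = 27
(m*(31/a))*11 = -8370/(59*27)*11 = -270/59*31/27*11 = -310/59*11 = -3410/59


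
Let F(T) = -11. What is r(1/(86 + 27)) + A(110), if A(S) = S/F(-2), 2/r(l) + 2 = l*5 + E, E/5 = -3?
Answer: -9693/958 ≈ -10.118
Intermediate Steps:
E = -15 (E = 5*(-3) = -15)
r(l) = 2/(-17 + 5*l) (r(l) = 2/(-2 + (l*5 - 15)) = 2/(-2 + (5*l - 15)) = 2/(-2 + (-15 + 5*l)) = 2/(-17 + 5*l))
A(S) = -S/11 (A(S) = S/(-11) = S*(-1/11) = -S/11)
r(1/(86 + 27)) + A(110) = 2/(-17 + 5/(86 + 27)) - 1/11*110 = 2/(-17 + 5/113) - 10 = 2/(-1916/113) - 10 = 2*(-113/1916) - 10 = -113/958 - 10 = -9693/958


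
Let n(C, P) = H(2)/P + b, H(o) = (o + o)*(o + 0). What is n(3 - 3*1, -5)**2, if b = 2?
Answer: 4/25 ≈ 0.16000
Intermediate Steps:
H(o) = 2*o**2 (H(o) = (2*o)*o = 2*o**2)
n(C, P) = 2 + 8/P (n(C, P) = (2*2**2)/P + 2 = (2*4)/P + 2 = 8/P + 2 = 2 + 8/P)
n(3 - 3*1, -5)**2 = (2 + 8/(-5))**2 = (2 + 8*(-1/5))**2 = (2 - 8/5)**2 = (2/5)**2 = 4/25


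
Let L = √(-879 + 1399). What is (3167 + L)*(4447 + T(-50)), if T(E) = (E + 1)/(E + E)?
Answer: 1408520083/100 + 444749*√130/50 ≈ 1.4187e+7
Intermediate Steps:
T(E) = (1 + E)/(2*E) (T(E) = (1 + E)/((2*E)) = (1 + E)*(1/(2*E)) = (1 + E)/(2*E))
L = 2*√130 (L = √520 = 2*√130 ≈ 22.803)
(3167 + L)*(4447 + T(-50)) = (3167 + 2*√130)*(4447 + (½)*(1 - 50)/(-50)) = (3167 + 2*√130)*(4447 + (½)*(-1/50)*(-49)) = (3167 + 2*√130)*(4447 + 49/100) = (3167 + 2*√130)*(444749/100) = 1408520083/100 + 444749*√130/50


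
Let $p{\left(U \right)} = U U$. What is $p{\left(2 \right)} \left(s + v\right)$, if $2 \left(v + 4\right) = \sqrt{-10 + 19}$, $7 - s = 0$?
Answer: $18$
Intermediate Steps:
$s = 7$ ($s = 7 - 0 = 7 + 0 = 7$)
$p{\left(U \right)} = U^{2}$
$v = - \frac{5}{2}$ ($v = -4 + \frac{\sqrt{-10 + 19}}{2} = -4 + \frac{\sqrt{9}}{2} = -4 + \frac{1}{2} \cdot 3 = -4 + \frac{3}{2} = - \frac{5}{2} \approx -2.5$)
$p{\left(2 \right)} \left(s + v\right) = 2^{2} \left(7 - \frac{5}{2}\right) = 4 \cdot \frac{9}{2} = 18$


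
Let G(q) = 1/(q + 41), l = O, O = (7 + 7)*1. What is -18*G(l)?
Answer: -18/55 ≈ -0.32727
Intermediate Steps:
O = 14 (O = 14*1 = 14)
l = 14
G(q) = 1/(41 + q)
-18*G(l) = -18/(41 + 14) = -18/55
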